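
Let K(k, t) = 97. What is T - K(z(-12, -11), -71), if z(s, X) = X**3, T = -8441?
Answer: -8538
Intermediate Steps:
T - K(z(-12, -11), -71) = -8441 - 1*97 = -8441 - 97 = -8538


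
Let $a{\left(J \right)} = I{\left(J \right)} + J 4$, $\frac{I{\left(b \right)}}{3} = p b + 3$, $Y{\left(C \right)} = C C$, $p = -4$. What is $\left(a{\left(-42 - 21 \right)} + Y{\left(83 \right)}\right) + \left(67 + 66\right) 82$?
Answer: $18308$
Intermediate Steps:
$Y{\left(C \right)} = C^{2}$
$I{\left(b \right)} = 9 - 12 b$ ($I{\left(b \right)} = 3 \left(- 4 b + 3\right) = 3 \left(3 - 4 b\right) = 9 - 12 b$)
$a{\left(J \right)} = 9 - 8 J$ ($a{\left(J \right)} = \left(9 - 12 J\right) + J 4 = \left(9 - 12 J\right) + 4 J = 9 - 8 J$)
$\left(a{\left(-42 - 21 \right)} + Y{\left(83 \right)}\right) + \left(67 + 66\right) 82 = \left(\left(9 - 8 \left(-42 - 21\right)\right) + 83^{2}\right) + \left(67 + 66\right) 82 = \left(\left(9 - -504\right) + 6889\right) + 133 \cdot 82 = \left(\left(9 + 504\right) + 6889\right) + 10906 = \left(513 + 6889\right) + 10906 = 7402 + 10906 = 18308$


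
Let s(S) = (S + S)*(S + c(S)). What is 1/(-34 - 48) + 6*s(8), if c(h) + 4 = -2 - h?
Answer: -47233/82 ≈ -576.01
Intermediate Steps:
c(h) = -6 - h (c(h) = -4 + (-2 - h) = -6 - h)
s(S) = -12*S (s(S) = (S + S)*(S + (-6 - S)) = (2*S)*(-6) = -12*S)
1/(-34 - 48) + 6*s(8) = 1/(-34 - 48) + 6*(-12*8) = 1/(-82) + 6*(-96) = -1/82 - 576 = -47233/82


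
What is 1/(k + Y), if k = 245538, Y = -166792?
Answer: 1/78746 ≈ 1.2699e-5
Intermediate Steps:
1/(k + Y) = 1/(245538 - 166792) = 1/78746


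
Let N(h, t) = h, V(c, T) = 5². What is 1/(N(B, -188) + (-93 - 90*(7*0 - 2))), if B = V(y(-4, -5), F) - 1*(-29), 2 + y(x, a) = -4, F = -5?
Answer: 1/141 ≈ 0.0070922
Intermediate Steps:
y(x, a) = -6 (y(x, a) = -2 - 4 = -6)
V(c, T) = 25
B = 54 (B = 25 - 1*(-29) = 25 + 29 = 54)
1/(N(B, -188) + (-93 - 90*(7*0 - 2))) = 1/(54 + (-93 - 90*(7*0 - 2))) = 1/(54 + (-93 - 90*(0 - 2))) = 1/(54 + (-93 - 90*(-2))) = 1/(54 + (-93 + 180)) = 1/(54 + 87) = 1/141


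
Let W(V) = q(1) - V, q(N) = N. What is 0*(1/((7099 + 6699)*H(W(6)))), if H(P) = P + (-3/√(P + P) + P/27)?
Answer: 0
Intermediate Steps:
W(V) = 1 - V
H(P) = 28*P/27 - 3*√2/(2*√P) (H(P) = P + (-3*√2/(2*√P) + P*(1/27)) = P + (-3*√2/(2*√P) + P/27) = P + (P/27 - 3*√2/(2*√P)) = 28*P/27 - 3*√2/(2*√P))
0*(1/((7099 + 6699)*H(W(6)))) = 0*(1/((7099 + 6699)*(28*(1 - 1*6)/27 - 3*√2/(2*√(1 - 1*6))))) = 0*(1/(13798*(28*(1 - 6)/27 - 3*√2/(2*√(1 - 6))))) = 0*(1/(13798*((28/27)*(-5) - 3*√2/(2*√(-5))))) = 0*(1/(13798*(-140/27 - 3*√2*(-I*√5/5)/2))) = 0*(1/(13798*(-140/27 + 3*I*√10/10))) = 0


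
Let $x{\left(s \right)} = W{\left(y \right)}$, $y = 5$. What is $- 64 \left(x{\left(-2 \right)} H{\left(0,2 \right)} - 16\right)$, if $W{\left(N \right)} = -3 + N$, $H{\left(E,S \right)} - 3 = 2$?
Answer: $384$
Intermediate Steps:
$H{\left(E,S \right)} = 5$ ($H{\left(E,S \right)} = 3 + 2 = 5$)
$x{\left(s \right)} = 2$ ($x{\left(s \right)} = -3 + 5 = 2$)
$- 64 \left(x{\left(-2 \right)} H{\left(0,2 \right)} - 16\right) = - 64 \left(2 \cdot 5 - 16\right) = - 64 \left(10 - 16\right) = \left(-64\right) \left(-6\right) = 384$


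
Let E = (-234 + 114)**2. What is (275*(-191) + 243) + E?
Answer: -37882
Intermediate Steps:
E = 14400 (E = (-120)**2 = 14400)
(275*(-191) + 243) + E = (275*(-191) + 243) + 14400 = (-52525 + 243) + 14400 = -52282 + 14400 = -37882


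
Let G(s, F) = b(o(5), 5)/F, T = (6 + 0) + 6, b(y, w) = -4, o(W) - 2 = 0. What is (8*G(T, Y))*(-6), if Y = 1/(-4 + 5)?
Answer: 192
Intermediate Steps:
o(W) = 2 (o(W) = 2 + 0 = 2)
Y = 1 (Y = 1/1 = 1)
T = 12 (T = 6 + 6 = 12)
G(s, F) = -4/F
(8*G(T, Y))*(-6) = (8*(-4/1))*(-6) = (8*(-4*1))*(-6) = (8*(-4))*(-6) = -32*(-6) = 192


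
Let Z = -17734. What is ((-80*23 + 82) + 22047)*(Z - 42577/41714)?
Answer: -15009774870717/41714 ≈ -3.5983e+8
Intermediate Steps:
((-80*23 + 82) + 22047)*(Z - 42577/41714) = ((-80*23 + 82) + 22047)*(-17734 - 42577/41714) = ((-1840 + 82) + 22047)*(-17734 - 42577*1/41714) = (-1758 + 22047)*(-17734 - 42577/41714) = 20289*(-739798653/41714) = -15009774870717/41714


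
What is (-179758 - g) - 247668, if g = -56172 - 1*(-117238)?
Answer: -488492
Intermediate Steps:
g = 61066 (g = -56172 + 117238 = 61066)
(-179758 - g) - 247668 = (-179758 - 1*61066) - 247668 = (-179758 - 61066) - 247668 = -240824 - 247668 = -488492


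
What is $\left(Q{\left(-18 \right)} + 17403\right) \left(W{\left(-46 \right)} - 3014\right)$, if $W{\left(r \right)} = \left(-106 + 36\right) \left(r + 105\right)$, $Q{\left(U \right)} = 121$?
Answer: $-125191456$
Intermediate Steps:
$W{\left(r \right)} = -7350 - 70 r$ ($W{\left(r \right)} = - 70 \left(105 + r\right) = -7350 - 70 r$)
$\left(Q{\left(-18 \right)} + 17403\right) \left(W{\left(-46 \right)} - 3014\right) = \left(121 + 17403\right) \left(\left(-7350 - -3220\right) - 3014\right) = 17524 \left(\left(-7350 + 3220\right) - 3014\right) = 17524 \left(-4130 - 3014\right) = 17524 \left(-7144\right) = -125191456$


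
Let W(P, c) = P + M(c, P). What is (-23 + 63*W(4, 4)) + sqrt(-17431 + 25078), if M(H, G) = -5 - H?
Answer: -338 + sqrt(7647) ≈ -250.55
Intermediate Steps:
W(P, c) = -5 + P - c (W(P, c) = P + (-5 - c) = -5 + P - c)
(-23 + 63*W(4, 4)) + sqrt(-17431 + 25078) = (-23 + 63*(-5 + 4 - 1*4)) + sqrt(-17431 + 25078) = (-23 + 63*(-5 + 4 - 4)) + sqrt(7647) = (-23 + 63*(-5)) + sqrt(7647) = (-23 - 315) + sqrt(7647) = -338 + sqrt(7647)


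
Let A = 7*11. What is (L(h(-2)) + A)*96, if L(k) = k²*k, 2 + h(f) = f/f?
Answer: 7296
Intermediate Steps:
A = 77
h(f) = -1 (h(f) = -2 + f/f = -2 + 1 = -1)
L(k) = k³
(L(h(-2)) + A)*96 = ((-1)³ + 77)*96 = (-1 + 77)*96 = 76*96 = 7296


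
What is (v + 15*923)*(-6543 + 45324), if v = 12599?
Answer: 1025524764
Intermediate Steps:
(v + 15*923)*(-6543 + 45324) = (12599 + 15*923)*(-6543 + 45324) = (12599 + 13845)*38781 = 26444*38781 = 1025524764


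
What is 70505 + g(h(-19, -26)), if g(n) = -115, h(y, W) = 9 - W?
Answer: 70390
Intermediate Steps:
70505 + g(h(-19, -26)) = 70505 - 115 = 70390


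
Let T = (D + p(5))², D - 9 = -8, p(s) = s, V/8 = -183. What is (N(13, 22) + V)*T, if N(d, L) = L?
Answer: -51912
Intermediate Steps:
V = -1464 (V = 8*(-183) = -1464)
D = 1 (D = 9 - 8 = 1)
T = 36 (T = (1 + 5)² = 6² = 36)
(N(13, 22) + V)*T = (22 - 1464)*36 = -1442*36 = -51912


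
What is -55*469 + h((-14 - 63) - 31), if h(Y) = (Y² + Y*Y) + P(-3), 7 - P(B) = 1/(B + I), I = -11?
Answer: -34439/14 ≈ -2459.9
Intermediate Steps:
P(B) = 7 - 1/(-11 + B) (P(B) = 7 - 1/(B - 11) = 7 - 1/(-11 + B))
h(Y) = 99/14 + 2*Y² (h(Y) = (Y² + Y*Y) + (-78 + 7*(-3))/(-11 - 3) = (Y² + Y²) + (-78 - 21)/(-14) = 2*Y² - 1/14*(-99) = 2*Y² + 99/14 = 99/14 + 2*Y²)
-55*469 + h((-14 - 63) - 31) = -55*469 + (99/14 + 2*((-14 - 63) - 31)²) = -25795 + (99/14 + 2*(-77 - 31)²) = -25795 + (99/14 + 2*(-108)²) = -25795 + (99/14 + 2*11664) = -25795 + (99/14 + 23328) = -25795 + 326691/14 = -34439/14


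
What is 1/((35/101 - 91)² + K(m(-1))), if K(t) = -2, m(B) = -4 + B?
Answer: 10201/83811934 ≈ 0.00012171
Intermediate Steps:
1/((35/101 - 91)² + K(m(-1))) = 1/((35/101 - 91)² - 2) = 1/((-9156/101)² - 2) = 1/(83832336/10201 - 2) = 1/(83811934/10201) = 10201/83811934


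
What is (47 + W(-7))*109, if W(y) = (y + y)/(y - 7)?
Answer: 5232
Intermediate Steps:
W(y) = 2*y/(-7 + y) (W(y) = (2*y)/(-7 + y) = 2*y/(-7 + y))
(47 + W(-7))*109 = (47 + 2*(-7)/(-7 - 7))*109 = (47 + 2*(-7)/(-14))*109 = (47 + 2*(-7)*(-1/14))*109 = (47 + 1)*109 = 48*109 = 5232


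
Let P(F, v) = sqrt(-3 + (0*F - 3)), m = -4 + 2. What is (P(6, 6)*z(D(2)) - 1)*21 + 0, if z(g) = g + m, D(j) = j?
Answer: -21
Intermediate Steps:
m = -2
z(g) = -2 + g (z(g) = g - 2 = -2 + g)
P(F, v) = I*sqrt(6) (P(F, v) = sqrt(-3 + (0 - 3)) = sqrt(-3 - 3) = sqrt(-6) = I*sqrt(6))
(P(6, 6)*z(D(2)) - 1)*21 + 0 = ((I*sqrt(6))*(-2 + 2) - 1)*21 + 0 = ((I*sqrt(6))*0 - 1)*21 + 0 = (0 - 1)*21 + 0 = -1*21 + 0 = -21 + 0 = -21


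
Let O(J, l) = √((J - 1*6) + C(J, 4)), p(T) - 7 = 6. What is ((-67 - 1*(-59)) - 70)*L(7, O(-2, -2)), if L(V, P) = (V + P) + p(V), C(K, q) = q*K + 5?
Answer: -1560 - 78*I*√11 ≈ -1560.0 - 258.7*I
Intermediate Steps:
p(T) = 13 (p(T) = 7 + 6 = 13)
C(K, q) = 5 + K*q (C(K, q) = K*q + 5 = 5 + K*q)
O(J, l) = √(-1 + 5*J) (O(J, l) = √((J - 1*6) + (5 + J*4)) = √((J - 6) + (5 + 4*J)) = √((-6 + J) + (5 + 4*J)) = √(-1 + 5*J))
L(V, P) = 13 + P + V (L(V, P) = (V + P) + 13 = (P + V) + 13 = 13 + P + V)
((-67 - 1*(-59)) - 70)*L(7, O(-2, -2)) = ((-67 - 1*(-59)) - 70)*(13 + √(-1 + 5*(-2)) + 7) = ((-67 + 59) - 70)*(13 + √(-1 - 10) + 7) = (-8 - 70)*(13 + √(-11) + 7) = -78*(13 + I*√11 + 7) = -78*(20 + I*√11) = -1560 - 78*I*√11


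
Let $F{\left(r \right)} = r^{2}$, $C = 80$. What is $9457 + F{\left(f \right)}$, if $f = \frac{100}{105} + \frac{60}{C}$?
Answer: $\frac{66749041}{7056} \approx 9459.9$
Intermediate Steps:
$f = \frac{143}{84}$ ($f = \frac{100}{105} + \frac{60}{80} = 100 \cdot \frac{1}{105} + 60 \cdot \frac{1}{80} = \frac{20}{21} + \frac{3}{4} = \frac{143}{84} \approx 1.7024$)
$9457 + F{\left(f \right)} = 9457 + \left(\frac{143}{84}\right)^{2} = 9457 + \frac{20449}{7056} = \frac{66749041}{7056}$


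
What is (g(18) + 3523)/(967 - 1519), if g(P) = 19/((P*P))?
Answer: -1141471/178848 ≈ -6.3824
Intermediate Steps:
g(P) = 19/P**2 (g(P) = 19/(P**2) = 19/P**2)
(g(18) + 3523)/(967 - 1519) = (19/18**2 + 3523)/(967 - 1519) = (19*(1/324) + 3523)/(-552) = (19/324 + 3523)*(-1/552) = (1141471/324)*(-1/552) = -1141471/178848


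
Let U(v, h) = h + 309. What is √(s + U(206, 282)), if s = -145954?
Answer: I*√145363 ≈ 381.27*I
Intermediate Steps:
U(v, h) = 309 + h
√(s + U(206, 282)) = √(-145954 + (309 + 282)) = √(-145954 + 591) = √(-145363) = I*√145363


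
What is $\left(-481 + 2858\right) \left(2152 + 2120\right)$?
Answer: $10154544$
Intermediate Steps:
$\left(-481 + 2858\right) \left(2152 + 2120\right) = 2377 \cdot 4272 = 10154544$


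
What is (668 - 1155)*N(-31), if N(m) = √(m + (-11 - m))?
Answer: -487*I*√11 ≈ -1615.2*I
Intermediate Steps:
N(m) = I*√11 (N(m) = √(-11) = I*√11)
(668 - 1155)*N(-31) = (668 - 1155)*(I*√11) = -487*I*√11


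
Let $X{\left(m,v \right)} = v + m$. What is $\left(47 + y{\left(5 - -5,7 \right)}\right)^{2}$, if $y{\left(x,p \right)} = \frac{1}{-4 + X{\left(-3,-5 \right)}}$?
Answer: $\frac{316969}{144} \approx 2201.2$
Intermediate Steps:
$X{\left(m,v \right)} = m + v$
$y{\left(x,p \right)} = - \frac{1}{12}$ ($y{\left(x,p \right)} = \frac{1}{-4 - 8} = \frac{1}{-12} = - \frac{1}{12}$)
$\left(47 + y{\left(5 - -5,7 \right)}\right)^{2} = \left(47 - \frac{1}{12}\right)^{2} = \left(\frac{563}{12}\right)^{2} = \frac{316969}{144}$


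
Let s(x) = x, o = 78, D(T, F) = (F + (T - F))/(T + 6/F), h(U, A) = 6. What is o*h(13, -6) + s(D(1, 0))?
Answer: 468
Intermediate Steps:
D(T, F) = T/(T + 6/F)
o*h(13, -6) + s(D(1, 0)) = 78*6 + 0*1/(6 + 0*1) = 468 + 0*1/(6 + 0) = 468 + 0*1/6 = 468 + 0*1*(1/6) = 468 + 0 = 468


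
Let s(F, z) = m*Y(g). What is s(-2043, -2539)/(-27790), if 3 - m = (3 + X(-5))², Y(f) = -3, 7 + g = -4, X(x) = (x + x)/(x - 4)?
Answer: -563/375165 ≈ -0.0015007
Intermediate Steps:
X(x) = 2*x/(-4 + x) (X(x) = (2*x)/(-4 + x) = 2*x/(-4 + x))
g = -11 (g = -7 - 4 = -11)
m = -1126/81 (m = 3 - (3 + 2*(-5)/(-4 - 5))² = 3 - (3 + 2*(-5)/(-9))² = 3 - (3 + 2*(-5)*(-⅑))² = 3 - (3 + 10/9)² = 3 - (37/9)² = 3 - 1*1369/81 = 3 - 1369/81 = -1126/81 ≈ -13.901)
s(F, z) = 1126/27 (s(F, z) = -1126/81*(-3) = 1126/27)
s(-2043, -2539)/(-27790) = (1126/27)/(-27790) = (1126/27)*(-1/27790) = -563/375165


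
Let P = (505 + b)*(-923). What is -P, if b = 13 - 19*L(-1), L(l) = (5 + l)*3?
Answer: 267670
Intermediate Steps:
L(l) = 15 + 3*l
b = -215 (b = 13 - 19*(15 + 3*(-1)) = 13 - 19*(15 - 3) = 13 - 19*12 = 13 - 228 = -215)
P = -267670 (P = (505 - 215)*(-923) = 290*(-923) = -267670)
-P = -1*(-267670) = 267670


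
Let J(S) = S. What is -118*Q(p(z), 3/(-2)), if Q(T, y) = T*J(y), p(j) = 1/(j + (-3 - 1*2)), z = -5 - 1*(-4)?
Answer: -59/2 ≈ -29.500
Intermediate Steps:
z = -1 (z = -5 + 4 = -1)
p(j) = 1/(-5 + j) (p(j) = 1/(j + (-3 - 2)) = 1/(j - 5) = 1/(-5 + j))
Q(T, y) = T*y
-118*Q(p(z), 3/(-2)) = -118*3/(-2)/(-5 - 1) = -118*3*(-½)/(-6) = -(-59)*(-3)/(3*2) = -118*¼ = -59/2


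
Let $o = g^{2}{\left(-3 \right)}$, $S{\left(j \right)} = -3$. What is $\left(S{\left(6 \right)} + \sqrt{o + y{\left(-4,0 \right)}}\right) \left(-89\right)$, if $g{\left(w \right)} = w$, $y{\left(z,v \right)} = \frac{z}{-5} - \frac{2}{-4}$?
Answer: $267 - \frac{89 \sqrt{1030}}{10} \approx -18.633$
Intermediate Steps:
$y{\left(z,v \right)} = \frac{1}{2} - \frac{z}{5}$ ($y{\left(z,v \right)} = z \left(- \frac{1}{5}\right) - - \frac{1}{2} = - \frac{z}{5} + \frac{1}{2} = \frac{1}{2} - \frac{z}{5}$)
$o = 9$ ($o = \left(-3\right)^{2} = 9$)
$\left(S{\left(6 \right)} + \sqrt{o + y{\left(-4,0 \right)}}\right) \left(-89\right) = \left(-3 + \sqrt{9 + \left(\frac{1}{2} - - \frac{4}{5}\right)}\right) \left(-89\right) = \left(-3 + \sqrt{9 + \left(\frac{1}{2} + \frac{4}{5}\right)}\right) \left(-89\right) = \left(-3 + \sqrt{9 + \frac{13}{10}}\right) \left(-89\right) = \left(-3 + \sqrt{\frac{103}{10}}\right) \left(-89\right) = \left(-3 + \frac{\sqrt{1030}}{10}\right) \left(-89\right) = 267 - \frac{89 \sqrt{1030}}{10}$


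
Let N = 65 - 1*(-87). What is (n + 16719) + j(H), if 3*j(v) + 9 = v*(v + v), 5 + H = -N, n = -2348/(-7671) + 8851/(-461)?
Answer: 117157843949/3536331 ≈ 33130.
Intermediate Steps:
n = -66813593/3536331 (n = -2348*(-1/7671) + 8851*(-1/461) = 2348/7671 - 8851/461 = -66813593/3536331 ≈ -18.893)
N = 152 (N = 65 + 87 = 152)
H = -157 (H = -5 - 1*152 = -5 - 152 = -157)
j(v) = -3 + 2*v²/3 (j(v) = -3 + (v*(v + v))/3 = -3 + (v*(2*v))/3 = -3 + (2*v²)/3 = -3 + 2*v²/3)
(n + 16719) + j(H) = (-66813593/3536331 + 16719) + (-3 + (⅔)*(-157)²) = 59057104396/3536331 + (-3 + (⅔)*24649) = 59057104396/3536331 + (-3 + 49298/3) = 59057104396/3536331 + 49289/3 = 117157843949/3536331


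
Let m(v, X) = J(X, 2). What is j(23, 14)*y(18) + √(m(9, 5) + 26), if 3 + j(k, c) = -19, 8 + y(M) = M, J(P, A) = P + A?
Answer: -220 + √33 ≈ -214.26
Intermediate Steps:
J(P, A) = A + P
m(v, X) = 2 + X
y(M) = -8 + M
j(k, c) = -22 (j(k, c) = -3 - 19 = -22)
j(23, 14)*y(18) + √(m(9, 5) + 26) = -22*(-8 + 18) + √((2 + 5) + 26) = -22*10 + √(7 + 26) = -220 + √33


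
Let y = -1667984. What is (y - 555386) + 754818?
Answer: -1468552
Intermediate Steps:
(y - 555386) + 754818 = (-1667984 - 555386) + 754818 = -2223370 + 754818 = -1468552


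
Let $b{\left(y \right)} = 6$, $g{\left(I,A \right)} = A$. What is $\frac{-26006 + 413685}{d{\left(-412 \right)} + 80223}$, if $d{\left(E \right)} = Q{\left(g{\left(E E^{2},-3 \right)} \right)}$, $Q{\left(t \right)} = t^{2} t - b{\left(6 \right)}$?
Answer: $\frac{387679}{80190} \approx 4.8345$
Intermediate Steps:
$Q{\left(t \right)} = -6 + t^{3}$ ($Q{\left(t \right)} = t^{2} t - 6 = t^{3} - 6 = -6 + t^{3}$)
$d{\left(E \right)} = -33$ ($d{\left(E \right)} = -6 + \left(-3\right)^{3} = -6 - 27 = -33$)
$\frac{-26006 + 413685}{d{\left(-412 \right)} + 80223} = \frac{-26006 + 413685}{-33 + 80223} = \frac{387679}{80190}$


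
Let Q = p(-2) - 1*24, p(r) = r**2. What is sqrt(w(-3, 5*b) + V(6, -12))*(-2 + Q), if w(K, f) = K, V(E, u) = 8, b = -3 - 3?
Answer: -22*sqrt(5) ≈ -49.193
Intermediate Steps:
b = -6
Q = -20 (Q = (-2)**2 - 1*24 = 4 - 24 = -20)
sqrt(w(-3, 5*b) + V(6, -12))*(-2 + Q) = sqrt(-3 + 8)*(-2 - 20) = sqrt(5)*(-22) = -22*sqrt(5)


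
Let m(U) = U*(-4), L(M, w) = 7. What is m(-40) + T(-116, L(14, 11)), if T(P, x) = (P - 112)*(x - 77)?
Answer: 16120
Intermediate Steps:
m(U) = -4*U
T(P, x) = (-112 + P)*(-77 + x)
m(-40) + T(-116, L(14, 11)) = -4*(-40) + (8624 - 112*7 - 77*(-116) - 116*7) = 160 + (8624 - 784 + 8932 - 812) = 160 + 15960 = 16120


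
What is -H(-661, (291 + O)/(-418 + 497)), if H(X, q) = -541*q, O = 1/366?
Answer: 57620287/28914 ≈ 1992.8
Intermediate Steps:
O = 1/366 ≈ 0.0027322
-H(-661, (291 + O)/(-418 + 497)) = -(-541)*(291 + 1/366)/(-418 + 497) = -(-541)*(106507/366)/79 = -(-541)*(106507/366)*(1/79) = -(-541)*106507/28914 = -1*(-57620287/28914) = 57620287/28914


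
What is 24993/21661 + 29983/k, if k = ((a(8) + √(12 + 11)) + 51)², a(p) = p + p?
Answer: 857215189641/108008006029 - 2008861*√23/9972578 ≈ 6.9705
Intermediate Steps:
a(p) = 2*p
k = (67 + √23)² (k = ((2*8 + √(12 + 11)) + 51)² = ((16 + √23) + 51)² = (67 + √23)² ≈ 5154.6)
24993/21661 + 29983/k = 24993/21661 + 29983/((67 + √23)²) = 24993*(1/21661) + 29983/(67 + √23)² = 24993/21661 + 29983/(67 + √23)²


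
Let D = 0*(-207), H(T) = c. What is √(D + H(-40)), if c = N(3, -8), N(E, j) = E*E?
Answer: 3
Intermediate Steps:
N(E, j) = E²
c = 9 (c = 3² = 9)
H(T) = 9
D = 0
√(D + H(-40)) = √(0 + 9) = √9 = 3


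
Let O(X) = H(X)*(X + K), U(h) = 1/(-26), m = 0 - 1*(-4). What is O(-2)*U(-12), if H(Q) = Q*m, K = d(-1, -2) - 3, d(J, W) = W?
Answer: -28/13 ≈ -2.1538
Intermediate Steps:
m = 4 (m = 0 + 4 = 4)
K = -5 (K = -2 - 3 = -5)
U(h) = -1/26
H(Q) = 4*Q (H(Q) = Q*4 = 4*Q)
O(X) = 4*X*(-5 + X) (O(X) = (4*X)*(X - 5) = (4*X)*(-5 + X) = 4*X*(-5 + X))
O(-2)*U(-12) = (4*(-2)*(-5 - 2))*(-1/26) = (4*(-2)*(-7))*(-1/26) = 56*(-1/26) = -28/13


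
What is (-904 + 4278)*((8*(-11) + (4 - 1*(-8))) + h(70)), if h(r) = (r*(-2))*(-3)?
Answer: 1160656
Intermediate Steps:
h(r) = 6*r (h(r) = -2*r*(-3) = 6*r)
(-904 + 4278)*((8*(-11) + (4 - 1*(-8))) + h(70)) = (-904 + 4278)*((8*(-11) + (4 - 1*(-8))) + 6*70) = 3374*((-88 + (4 + 8)) + 420) = 3374*((-88 + 12) + 420) = 3374*(-76 + 420) = 3374*344 = 1160656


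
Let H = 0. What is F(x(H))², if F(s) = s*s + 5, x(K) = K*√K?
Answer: 25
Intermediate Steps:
x(K) = K^(3/2)
F(s) = 5 + s² (F(s) = s² + 5 = 5 + s²)
F(x(H))² = (5 + (0^(3/2))²)² = (5 + 0²)² = (5 + 0)² = 5² = 25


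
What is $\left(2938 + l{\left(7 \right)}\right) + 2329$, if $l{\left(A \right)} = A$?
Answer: $5274$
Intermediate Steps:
$\left(2938 + l{\left(7 \right)}\right) + 2329 = \left(2938 + 7\right) + 2329 = 2945 + 2329 = 5274$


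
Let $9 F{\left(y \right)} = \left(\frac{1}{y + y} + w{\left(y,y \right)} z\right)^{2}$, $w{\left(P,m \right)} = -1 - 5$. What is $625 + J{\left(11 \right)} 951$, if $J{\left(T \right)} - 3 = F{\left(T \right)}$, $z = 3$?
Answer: $\frac{54509981}{1452} \approx 37541.0$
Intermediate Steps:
$w{\left(P,m \right)} = -6$
$F{\left(y \right)} = \frac{\left(-18 + \frac{1}{2 y}\right)^{2}}{9}$ ($F{\left(y \right)} = \frac{\left(\frac{1}{y + y} - 18\right)^{2}}{9} = \frac{\left(\frac{1}{2 y} - 18\right)^{2}}{9} = \frac{\left(-18 + \frac{1}{2 y}\right)^{2}}{9}$)
$J{\left(T \right)} = 3 + \frac{\left(1 - 36 T\right)^{2}}{36 T^{2}}$
$625 + J{\left(11 \right)} 951 = 625 + \left(39 - \frac{2}{11} + \frac{1}{36 \cdot 121}\right) 951 = 625 + \left(39 - \frac{2}{11} + \frac{1}{36} \cdot \frac{1}{121}\right) 951 = 625 + \left(39 - \frac{2}{11} + \frac{1}{4356}\right) 951 = 625 + \frac{169093}{4356} \cdot 951 = 625 + \frac{53602481}{1452} = \frac{54509981}{1452}$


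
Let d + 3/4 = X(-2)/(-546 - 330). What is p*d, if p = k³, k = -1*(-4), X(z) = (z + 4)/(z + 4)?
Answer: -10528/219 ≈ -48.073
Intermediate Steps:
X(z) = 1 (X(z) = (4 + z)/(4 + z) = 1)
k = 4
d = -329/438 (d = -¾ + 1/(-546 - 330) = -¾ + 1/(-876) = -¾ - 1/876*1 = -¾ - 1/876 = -329/438 ≈ -0.75114)
p = 64 (p = 4³ = 64)
p*d = 64*(-329/438) = -10528/219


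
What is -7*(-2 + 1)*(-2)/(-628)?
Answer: 7/314 ≈ 0.022293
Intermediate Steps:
-7*(-2 + 1)*(-2)/(-628) = -(-7)*(-2)*(-1/628) = -7*2*(-1/628) = -14*(-1/628) = 7/314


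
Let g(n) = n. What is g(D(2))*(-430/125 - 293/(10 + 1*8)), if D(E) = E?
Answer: -8873/225 ≈ -39.436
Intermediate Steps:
g(D(2))*(-430/125 - 293/(10 + 1*8)) = 2*(-430/125 - 293/(10 + 1*8)) = 2*(-430*1/125 - 293/(10 + 8)) = 2*(-86/25 - 293/18) = 2*(-8873/450) = -8873/225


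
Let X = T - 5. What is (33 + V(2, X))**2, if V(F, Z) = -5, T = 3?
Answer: 784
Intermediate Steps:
X = -2 (X = 3 - 5 = -2)
(33 + V(2, X))**2 = (33 - 5)**2 = 28**2 = 784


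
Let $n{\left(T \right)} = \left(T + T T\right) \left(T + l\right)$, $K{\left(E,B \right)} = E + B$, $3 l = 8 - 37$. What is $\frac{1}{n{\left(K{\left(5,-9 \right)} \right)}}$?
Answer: $- \frac{1}{164} \approx -0.0060976$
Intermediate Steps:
$l = - \frac{29}{3}$ ($l = \frac{8 - 37}{3} = \frac{1}{3} \left(-29\right) = - \frac{29}{3} \approx -9.6667$)
$K{\left(E,B \right)} = B + E$
$n{\left(T \right)} = \left(- \frac{29}{3} + T\right) \left(T + T^{2}\right)$ ($n{\left(T \right)} = \left(T + T T\right) \left(T - \frac{29}{3}\right) = \left(T + T^{2}\right) \left(- \frac{29}{3} + T\right) = \left(- \frac{29}{3} + T\right) \left(T + T^{2}\right)$)
$\frac{1}{n{\left(K{\left(5,-9 \right)} \right)}} = \frac{1}{\frac{1}{3} \left(-9 + 5\right) \left(-29 - 26 \left(-9 + 5\right) + 3 \left(-9 + 5\right)^{2}\right)} = \frac{1}{\frac{1}{3} \left(-4\right) \left(-29 - -104 + 3 \left(-4\right)^{2}\right)} = \frac{1}{\frac{1}{3} \left(-4\right) \left(-29 + 104 + 3 \cdot 16\right)} = \frac{1}{\frac{1}{3} \left(-4\right) \left(-29 + 104 + 48\right)} = \frac{1}{\frac{1}{3} \left(-4\right) 123} = \frac{1}{-164} = - \frac{1}{164}$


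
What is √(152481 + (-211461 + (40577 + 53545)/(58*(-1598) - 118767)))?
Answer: I*√2637105670342002/211451 ≈ 242.86*I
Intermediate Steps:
√(152481 + (-211461 + (40577 + 53545)/(58*(-1598) - 118767))) = √(152481 + (-211461 + 94122/(-92684 - 118767))) = √(152481 + (-211461 + 94122/(-211451))) = √(152481 + (-211461 + 94122*(-1/211451))) = √(152481 + (-211461 - 94122/211451)) = √(152481 - 44713734033/211451) = √(-12471474102/211451) = I*√2637105670342002/211451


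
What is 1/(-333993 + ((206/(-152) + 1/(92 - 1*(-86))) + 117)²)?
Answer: -45751696/14668817059047 ≈ -3.1190e-6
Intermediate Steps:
1/(-333993 + ((206/(-152) + 1/(92 - 1*(-86))) + 117)²) = 1/(-333993 + ((206*(-1/152) + 1/(92 + 86)) + 117)²) = 1/(-333993 + ((-103/76 + 1/178) + 117)²) = 1/(-333993 + (-9129/6764 + 117)²) = 1/(-333993 + (782259/6764)²) = 1/(-333993 + 611929143081/45751696) = 1/(-14668817059047/45751696) = -45751696/14668817059047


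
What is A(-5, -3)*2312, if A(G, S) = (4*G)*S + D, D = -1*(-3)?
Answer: 145656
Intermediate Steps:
D = 3
A(G, S) = 3 + 4*G*S (A(G, S) = (4*G)*S + 3 = 4*G*S + 3 = 3 + 4*G*S)
A(-5, -3)*2312 = (3 + 4*(-5)*(-3))*2312 = (3 + 60)*2312 = 63*2312 = 145656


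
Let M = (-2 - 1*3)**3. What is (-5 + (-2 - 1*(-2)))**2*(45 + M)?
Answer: -2000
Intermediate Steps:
M = -125 (M = (-2 - 3)**3 = (-5)**3 = -125)
(-5 + (-2 - 1*(-2)))**2*(45 + M) = (-5 + (-2 - 1*(-2)))**2*(45 - 125) = (-5 + (-2 + 2))**2*(-80) = (-5 + 0)**2*(-80) = (-5)**2*(-80) = 25*(-80) = -2000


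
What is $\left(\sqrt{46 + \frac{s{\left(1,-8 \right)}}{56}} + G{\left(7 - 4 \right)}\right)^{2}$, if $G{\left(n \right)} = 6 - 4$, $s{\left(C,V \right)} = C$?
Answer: $\frac{\left(56 + \sqrt{36078}\right)^{2}}{784} \approx 77.152$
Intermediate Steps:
$G{\left(n \right)} = 2$ ($G{\left(n \right)} = 6 - 4 = 2$)
$\left(\sqrt{46 + \frac{s{\left(1,-8 \right)}}{56}} + G{\left(7 - 4 \right)}\right)^{2} = \left(\sqrt{46 + 1 \cdot \frac{1}{56}} + 2\right)^{2} = \left(\sqrt{46 + \frac{1}{56}} + 2\right)^{2} = \left(\sqrt{\frac{2577}{56}} + 2\right)^{2} = \left(\frac{\sqrt{36078}}{28} + 2\right)^{2} = \left(2 + \frac{\sqrt{36078}}{28}\right)^{2}$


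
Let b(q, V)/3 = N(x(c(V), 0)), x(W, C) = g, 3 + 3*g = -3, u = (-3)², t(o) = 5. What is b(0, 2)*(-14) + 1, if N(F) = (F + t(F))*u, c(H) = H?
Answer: -1133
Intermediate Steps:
u = 9
g = -2 (g = -1 + (⅓)*(-3) = -1 - 1 = -2)
x(W, C) = -2
N(F) = 45 + 9*F (N(F) = (F + 5)*9 = (5 + F)*9 = 45 + 9*F)
b(q, V) = 81 (b(q, V) = 3*(45 + 9*(-2)) = 3*(45 - 18) = 3*27 = 81)
b(0, 2)*(-14) + 1 = 81*(-14) + 1 = -1134 + 1 = -1133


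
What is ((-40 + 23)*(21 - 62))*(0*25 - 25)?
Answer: -17425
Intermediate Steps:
((-40 + 23)*(21 - 62))*(0*25 - 25) = (-17*(-41))*(0 - 25) = 697*(-25) = -17425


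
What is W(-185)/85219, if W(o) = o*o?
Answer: 34225/85219 ≈ 0.40161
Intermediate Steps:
W(o) = o²
W(-185)/85219 = (-185)²/85219 = 34225*(1/85219) = 34225/85219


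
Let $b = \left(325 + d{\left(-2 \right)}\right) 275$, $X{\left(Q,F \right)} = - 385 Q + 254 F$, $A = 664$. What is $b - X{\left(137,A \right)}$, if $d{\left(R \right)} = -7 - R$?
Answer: $-27911$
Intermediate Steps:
$b = 88000$ ($b = \left(325 - 5\right) 275 = 320 \cdot 275 = 88000$)
$b - X{\left(137,A \right)} = 88000 - \left(\left(-385\right) 137 + 254 \cdot 664\right) = 88000 - \left(-52745 + 168656\right) = 88000 - 115911 = -27911$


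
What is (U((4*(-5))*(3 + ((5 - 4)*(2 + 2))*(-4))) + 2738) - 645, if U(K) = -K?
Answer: 1833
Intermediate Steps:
(U((4*(-5))*(3 + ((5 - 4)*(2 + 2))*(-4))) + 2738) - 645 = (-4*(-5)*(3 + ((5 - 4)*(2 + 2))*(-4)) + 2738) - 645 = (-(-20)*(3 + (1*4)*(-4)) + 2738) - 645 = (-(-20)*(3 + 4*(-4)) + 2738) - 645 = (-(-20)*(3 - 16) + 2738) - 645 = (-(-20)*(-13) + 2738) - 645 = (-1*260 + 2738) - 645 = (-260 + 2738) - 645 = 2478 - 645 = 1833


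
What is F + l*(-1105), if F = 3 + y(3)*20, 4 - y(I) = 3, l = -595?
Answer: 657498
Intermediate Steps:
y(I) = 1 (y(I) = 4 - 1*3 = 4 - 3 = 1)
F = 23 (F = 3 + 1*20 = 3 + 20 = 23)
F + l*(-1105) = 23 - 595*(-1105) = 23 + 657475 = 657498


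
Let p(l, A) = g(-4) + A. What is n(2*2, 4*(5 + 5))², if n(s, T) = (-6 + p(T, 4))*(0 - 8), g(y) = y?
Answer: 2304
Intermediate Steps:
p(l, A) = -4 + A
n(s, T) = 48 (n(s, T) = (-6 + (-4 + 4))*(0 - 8) = (-6 + 0)*(-8) = -6*(-8) = 48)
n(2*2, 4*(5 + 5))² = 48² = 2304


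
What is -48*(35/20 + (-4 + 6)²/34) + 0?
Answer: -1524/17 ≈ -89.647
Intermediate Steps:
-48*(35/20 + (-4 + 6)²/34) + 0 = -48*(35*(1/20) + 2²*(1/34)) + 0 = -48*(7/4 + 4*(1/34)) + 0 = -48*(7/4 + 2/17) + 0 = -48*127/68 + 0 = -1524/17 + 0 = -1524/17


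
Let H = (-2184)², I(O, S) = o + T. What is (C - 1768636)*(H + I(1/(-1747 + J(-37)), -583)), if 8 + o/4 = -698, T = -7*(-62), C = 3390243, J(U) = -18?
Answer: 7730956237862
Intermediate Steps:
T = 434
o = -2824 (o = -32 + 4*(-698) = -32 - 2792 = -2824)
I(O, S) = -2390 (I(O, S) = -2824 + 434 = -2390)
H = 4769856
(C - 1768636)*(H + I(1/(-1747 + J(-37)), -583)) = (3390243 - 1768636)*(4769856 - 2390) = 1621607*4767466 = 7730956237862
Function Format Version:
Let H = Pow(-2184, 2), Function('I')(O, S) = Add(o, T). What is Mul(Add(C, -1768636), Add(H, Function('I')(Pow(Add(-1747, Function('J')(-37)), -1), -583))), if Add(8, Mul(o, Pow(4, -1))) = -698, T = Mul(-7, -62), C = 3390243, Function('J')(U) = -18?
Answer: 7730956237862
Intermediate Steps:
T = 434
o = -2824 (o = Add(-32, Mul(4, -698)) = Add(-32, -2792) = -2824)
Function('I')(O, S) = -2390 (Function('I')(O, S) = Add(-2824, 434) = -2390)
H = 4769856
Mul(Add(C, -1768636), Add(H, Function('I')(Pow(Add(-1747, Function('J')(-37)), -1), -583))) = Mul(Add(3390243, -1768636), Add(4769856, -2390)) = Mul(1621607, 4767466) = 7730956237862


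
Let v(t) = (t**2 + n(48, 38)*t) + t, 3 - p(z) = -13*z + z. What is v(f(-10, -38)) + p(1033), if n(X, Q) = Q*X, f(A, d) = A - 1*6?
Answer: -16545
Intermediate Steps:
f(A, d) = -6 + A (f(A, d) = A - 6 = -6 + A)
p(z) = 3 + 12*z (p(z) = 3 - (-13*z + z) = 3 - (-12)*z = 3 + 12*z)
v(t) = t**2 + 1825*t (v(t) = (t**2 + (38*48)*t) + t = (t**2 + 1824*t) + t = t**2 + 1825*t)
v(f(-10, -38)) + p(1033) = (-6 - 10)*(1825 + (-6 - 10)) + (3 + 12*1033) = -16*(1825 - 16) + (3 + 12396) = -16*1809 + 12399 = -28944 + 12399 = -16545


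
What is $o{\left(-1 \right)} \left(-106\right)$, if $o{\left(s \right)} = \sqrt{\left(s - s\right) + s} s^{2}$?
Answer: $- 106 i \approx - 106.0 i$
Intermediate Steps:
$o{\left(s \right)} = s^{\frac{5}{2}}$ ($o{\left(s \right)} = \sqrt{0 + s} s^{2} = \sqrt{s} s^{2} = s^{\frac{5}{2}}$)
$o{\left(-1 \right)} \left(-106\right) = \left(-1\right)^{\frac{5}{2}} \left(-106\right) = i \left(-106\right) = - 106 i$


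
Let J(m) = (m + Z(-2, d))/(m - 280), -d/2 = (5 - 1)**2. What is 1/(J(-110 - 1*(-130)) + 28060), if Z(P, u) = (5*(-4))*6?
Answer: 13/364785 ≈ 3.5637e-5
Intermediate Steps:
d = -32 (d = -2*(5 - 1)**2 = -2*4**2 = -2*16 = -32)
Z(P, u) = -120 (Z(P, u) = -20*6 = -120)
J(m) = (-120 + m)/(-280 + m) (J(m) = (m - 120)/(m - 280) = (-120 + m)/(-280 + m))
1/(J(-110 - 1*(-130)) + 28060) = 1/((-120 + (-110 - 1*(-130)))/(-280 + (-110 - 1*(-130))) + 28060) = 1/((-120 + (-110 + 130))/(-280 + (-110 + 130)) + 28060) = 1/((-120 + 20)/(-280 + 20) + 28060) = 1/(-100/(-260) + 28060) = 1/(-1/260*(-100) + 28060) = 1/(5/13 + 28060) = 1/(364785/13) = 13/364785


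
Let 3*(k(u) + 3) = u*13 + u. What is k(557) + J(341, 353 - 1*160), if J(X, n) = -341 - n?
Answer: 6187/3 ≈ 2062.3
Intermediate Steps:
k(u) = -3 + 14*u/3 (k(u) = -3 + (u*13 + u)/3 = -3 + (13*u + u)/3 = -3 + (14*u)/3 = -3 + 14*u/3)
k(557) + J(341, 353 - 1*160) = (-3 + (14/3)*557) + (-341 - (353 - 1*160)) = (-3 + 7798/3) + (-341 - (353 - 160)) = 7789/3 + (-341 - 1*193) = 7789/3 + (-341 - 193) = 7789/3 - 534 = 6187/3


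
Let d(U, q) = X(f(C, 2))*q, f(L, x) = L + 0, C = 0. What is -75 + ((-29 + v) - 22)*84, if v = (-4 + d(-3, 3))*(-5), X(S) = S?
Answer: -2679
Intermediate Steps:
f(L, x) = L
d(U, q) = 0 (d(U, q) = 0*q = 0)
v = 20 (v = (-4 + 0)*(-5) = -4*(-5) = 20)
-75 + ((-29 + v) - 22)*84 = -75 + ((-29 + 20) - 22)*84 = -75 + (-9 - 22)*84 = -75 - 31*84 = -75 - 2604 = -2679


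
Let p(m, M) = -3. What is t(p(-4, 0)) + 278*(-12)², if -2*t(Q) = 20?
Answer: 40022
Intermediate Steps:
t(Q) = -10 (t(Q) = -½*20 = -10)
t(p(-4, 0)) + 278*(-12)² = -10 + 278*(-12)² = -10 + 278*144 = -10 + 40032 = 40022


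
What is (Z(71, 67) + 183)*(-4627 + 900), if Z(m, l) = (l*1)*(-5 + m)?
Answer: -17162835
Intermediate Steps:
Z(m, l) = l*(-5 + m)
(Z(71, 67) + 183)*(-4627 + 900) = (67*(-5 + 71) + 183)*(-4627 + 900) = (67*66 + 183)*(-3727) = (4422 + 183)*(-3727) = 4605*(-3727) = -17162835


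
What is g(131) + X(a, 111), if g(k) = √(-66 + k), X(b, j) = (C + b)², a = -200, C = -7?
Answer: 42849 + √65 ≈ 42857.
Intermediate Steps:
X(b, j) = (-7 + b)²
g(131) + X(a, 111) = √(-66 + 131) + (-7 - 200)² = √65 + (-207)² = √65 + 42849 = 42849 + √65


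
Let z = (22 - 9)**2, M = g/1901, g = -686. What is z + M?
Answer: 320583/1901 ≈ 168.64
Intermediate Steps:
M = -686/1901 ≈ -0.36086
z = 169 (z = 13**2 = 169)
z + M = 169 - 686/1901 = 320583/1901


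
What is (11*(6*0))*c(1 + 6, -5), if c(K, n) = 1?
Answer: 0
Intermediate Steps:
(11*(6*0))*c(1 + 6, -5) = (11*(6*0))*1 = (11*0)*1 = 0*1 = 0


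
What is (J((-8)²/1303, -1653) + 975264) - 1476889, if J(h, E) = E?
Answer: -503278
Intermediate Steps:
(J((-8)²/1303, -1653) + 975264) - 1476889 = (-1653 + 975264) - 1476889 = 973611 - 1476889 = -503278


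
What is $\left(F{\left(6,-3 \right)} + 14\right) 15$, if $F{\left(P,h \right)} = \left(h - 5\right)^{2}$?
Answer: $1170$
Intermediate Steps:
$F{\left(P,h \right)} = \left(-5 + h\right)^{2}$
$\left(F{\left(6,-3 \right)} + 14\right) 15 = \left(\left(-5 - 3\right)^{2} + 14\right) 15 = \left(\left(-8\right)^{2} + 14\right) 15 = \left(64 + 14\right) 15 = 78 \cdot 15 = 1170$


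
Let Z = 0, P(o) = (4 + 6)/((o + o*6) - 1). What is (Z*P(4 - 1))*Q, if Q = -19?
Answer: 0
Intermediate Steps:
P(o) = 10/(-1 + 7*o) (P(o) = 10/((o + 6*o) - 1) = 10/(7*o - 1) = 10/(-1 + 7*o))
(Z*P(4 - 1))*Q = (0*(10/(-1 + 7*(4 - 1))))*(-19) = (0*(10/(-1 + 7*3)))*(-19) = (0*(10/(-1 + 21)))*(-19) = (0*(10/20))*(-19) = (0*(10*(1/20)))*(-19) = (0*(1/2))*(-19) = 0*(-19) = 0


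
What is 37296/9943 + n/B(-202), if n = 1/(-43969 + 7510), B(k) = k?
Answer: 274674532471/73227391074 ≈ 3.7510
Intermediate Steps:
n = -1/36459 (n = 1/(-36459) = -1/36459 ≈ -2.7428e-5)
37296/9943 + n/B(-202) = 37296/9943 - 1/36459/(-202) = 37296*(1/9943) - 1/36459*(-1/202) = 37296/9943 + 1/7364718 = 274674532471/73227391074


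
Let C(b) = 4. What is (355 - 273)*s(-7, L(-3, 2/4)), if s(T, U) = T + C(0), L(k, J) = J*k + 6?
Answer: -246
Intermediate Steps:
L(k, J) = 6 + J*k
s(T, U) = 4 + T (s(T, U) = T + 4 = 4 + T)
(355 - 273)*s(-7, L(-3, 2/4)) = (355 - 273)*(4 - 7) = 82*(-3) = -246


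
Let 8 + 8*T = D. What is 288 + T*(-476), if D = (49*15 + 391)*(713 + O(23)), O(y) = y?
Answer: -49309028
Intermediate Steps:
D = 828736 (D = (49*15 + 391)*(713 + 23) = (735 + 391)*736 = 1126*736 = 828736)
T = 103591 (T = -1 + (1/8)*828736 = -1 + 103592 = 103591)
288 + T*(-476) = 288 + 103591*(-476) = 288 - 49309316 = -49309028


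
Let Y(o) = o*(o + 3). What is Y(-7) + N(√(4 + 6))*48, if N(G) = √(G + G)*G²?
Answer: 28 + 480*2^(¾)*5^(¼) ≈ 1235.1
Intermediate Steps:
Y(o) = o*(3 + o)
N(G) = √2*G^(5/2) (N(G) = √(2*G)*G² = (√2*√G)*G² = √2*G^(5/2))
Y(-7) + N(√(4 + 6))*48 = -7*(3 - 7) + (√2*(√(4 + 6))^(5/2))*48 = -7*(-4) + (√2*(√10)^(5/2))*48 = 28 + (√2*(10*10^(¼)))*48 = 28 + (10*2^(¾)*5^(¼))*48 = 28 + 480*2^(¾)*5^(¼)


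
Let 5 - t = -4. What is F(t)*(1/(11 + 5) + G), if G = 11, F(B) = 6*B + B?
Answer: 11151/16 ≈ 696.94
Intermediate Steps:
t = 9 (t = 5 - 1*(-4) = 5 + 4 = 9)
F(B) = 7*B
F(t)*(1/(11 + 5) + G) = (7*9)*(1/(11 + 5) + 11) = 63*(1/16 + 11) = 63*(177/16) = 11151/16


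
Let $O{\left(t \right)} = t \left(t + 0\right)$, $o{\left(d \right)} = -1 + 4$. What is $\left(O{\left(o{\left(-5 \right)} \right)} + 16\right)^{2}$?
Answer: $625$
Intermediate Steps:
$o{\left(d \right)} = 3$
$O{\left(t \right)} = t^{2}$ ($O{\left(t \right)} = t t = t^{2}$)
$\left(O{\left(o{\left(-5 \right)} \right)} + 16\right)^{2} = \left(3^{2} + 16\right)^{2} = \left(9 + 16\right)^{2} = 25^{2} = 625$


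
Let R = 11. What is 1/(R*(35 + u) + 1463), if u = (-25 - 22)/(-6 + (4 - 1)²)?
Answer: 3/5027 ≈ 0.00059678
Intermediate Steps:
u = -47/3 (u = -47/(-6 + 3²) = -47/(-6 + 9) = -47/3 ≈ -15.667)
1/(R*(35 + u) + 1463) = 1/(11*(35 - 47/3) + 1463) = 1/(11*(58/3) + 1463) = 1/(638/3 + 1463) = 1/(5027/3) = 3/5027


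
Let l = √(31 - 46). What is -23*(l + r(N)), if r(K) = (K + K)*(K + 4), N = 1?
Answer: -230 - 23*I*√15 ≈ -230.0 - 89.079*I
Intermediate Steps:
r(K) = 2*K*(4 + K) (r(K) = (2*K)*(4 + K) = 2*K*(4 + K))
l = I*√15 (l = √(-15) = I*√15 ≈ 3.873*I)
-23*(l + r(N)) = -23*(I*√15 + 2*1*(4 + 1)) = -23*(I*√15 + 2*1*5) = -23*(I*√15 + 10) = -23*(10 + I*√15) = -230 - 23*I*√15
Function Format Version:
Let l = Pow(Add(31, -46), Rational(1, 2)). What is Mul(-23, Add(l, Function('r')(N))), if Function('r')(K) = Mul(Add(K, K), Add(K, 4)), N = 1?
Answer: Add(-230, Mul(-23, I, Pow(15, Rational(1, 2)))) ≈ Add(-230.00, Mul(-89.079, I))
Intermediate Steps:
Function('r')(K) = Mul(2, K, Add(4, K)) (Function('r')(K) = Mul(Mul(2, K), Add(4, K)) = Mul(2, K, Add(4, K)))
l = Mul(I, Pow(15, Rational(1, 2))) (l = Pow(-15, Rational(1, 2)) = Mul(I, Pow(15, Rational(1, 2))) ≈ Mul(3.8730, I))
Mul(-23, Add(l, Function('r')(N))) = Mul(-23, Add(Mul(I, Pow(15, Rational(1, 2))), Mul(2, 1, Add(4, 1)))) = Mul(-23, Add(Mul(I, Pow(15, Rational(1, 2))), Mul(2, 1, 5))) = Mul(-23, Add(Mul(I, Pow(15, Rational(1, 2))), 10)) = Mul(-23, Add(10, Mul(I, Pow(15, Rational(1, 2))))) = Add(-230, Mul(-23, I, Pow(15, Rational(1, 2))))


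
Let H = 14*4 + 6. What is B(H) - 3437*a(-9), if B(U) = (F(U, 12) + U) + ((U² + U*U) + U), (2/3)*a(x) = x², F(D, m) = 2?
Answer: -819563/2 ≈ -4.0978e+5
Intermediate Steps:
H = 62 (H = 56 + 6 = 62)
a(x) = 3*x²/2
B(U) = 2 + 2*U + 2*U² (B(U) = (2 + U) + ((U² + U*U) + U) = (2 + U) + ((U² + U²) + U) = (2 + U) + (2*U² + U) = (2 + U) + (U + 2*U²) = 2 + 2*U + 2*U²)
B(H) - 3437*a(-9) = (2 + 2*62 + 2*62²) - 3437*(3/2)*(-9)² = (2 + 124 + 2*3844) - 3437*(3/2)*81 = (2 + 124 + 7688) - 3437*243/2 = 7814 - 1*835191/2 = 7814 - 835191/2 = -819563/2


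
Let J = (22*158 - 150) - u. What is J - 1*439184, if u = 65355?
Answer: -501213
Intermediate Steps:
J = -62029 (J = (22*158 - 150) - 1*65355 = (3476 - 150) - 65355 = 3326 - 65355 = -62029)
J - 1*439184 = -62029 - 1*439184 = -62029 - 439184 = -501213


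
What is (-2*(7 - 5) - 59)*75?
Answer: -4725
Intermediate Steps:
(-2*(7 - 5) - 59)*75 = (-2*2 - 59)*75 = (-4 - 59)*75 = -63*75 = -4725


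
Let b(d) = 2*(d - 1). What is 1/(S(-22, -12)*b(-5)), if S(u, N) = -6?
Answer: 1/72 ≈ 0.013889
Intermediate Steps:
b(d) = -2 + 2*d (b(d) = 2*(-1 + d) = -2 + 2*d)
1/(S(-22, -12)*b(-5)) = 1/(-6*(-2 + 2*(-5))) = 1/(-6*(-2 - 10)) = 1/(-6*(-12)) = 1/72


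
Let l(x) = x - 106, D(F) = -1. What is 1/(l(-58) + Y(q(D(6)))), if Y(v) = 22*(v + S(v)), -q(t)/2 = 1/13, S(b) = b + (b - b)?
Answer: -13/2220 ≈ -0.0058559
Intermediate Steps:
S(b) = b (S(b) = b + 0 = b)
q(t) = -2/13
l(x) = -106 + x
Y(v) = 44*v (Y(v) = 22*(v + v) = 22*(2*v) = 44*v)
1/(l(-58) + Y(q(D(6)))) = 1/((-106 - 58) + 44*(-2/13)) = 1/(-164 - 88/13) = 1/(-2220/13) = -13/2220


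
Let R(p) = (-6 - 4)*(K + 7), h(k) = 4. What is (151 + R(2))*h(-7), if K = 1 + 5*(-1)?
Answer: 484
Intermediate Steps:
K = -4 (K = 1 - 5 = -4)
R(p) = -30 (R(p) = (-6 - 4)*(-4 + 7) = -10*3 = -30)
(151 + R(2))*h(-7) = (151 - 30)*4 = 121*4 = 484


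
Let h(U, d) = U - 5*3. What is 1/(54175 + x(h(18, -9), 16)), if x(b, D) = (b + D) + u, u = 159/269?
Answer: 269/14578345 ≈ 1.8452e-5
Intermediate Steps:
h(U, d) = -15 + U (h(U, d) = U - 15 = -15 + U)
u = 159/269 (u = 159*(1/269) = 159/269 ≈ 0.59108)
x(b, D) = 159/269 + D + b (x(b, D) = (b + D) + 159/269 = (D + b) + 159/269 = 159/269 + D + b)
1/(54175 + x(h(18, -9), 16)) = 1/(54175 + (159/269 + 16 + (-15 + 18))) = 1/(54175 + (159/269 + 16 + 3)) = 1/(54175 + 5270/269) = 1/(14578345/269) = 269/14578345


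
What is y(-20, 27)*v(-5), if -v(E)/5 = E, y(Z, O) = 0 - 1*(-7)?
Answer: 175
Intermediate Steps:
y(Z, O) = 7 (y(Z, O) = 0 + 7 = 7)
v(E) = -5*E
y(-20, 27)*v(-5) = 7*(-5*(-5)) = 7*25 = 175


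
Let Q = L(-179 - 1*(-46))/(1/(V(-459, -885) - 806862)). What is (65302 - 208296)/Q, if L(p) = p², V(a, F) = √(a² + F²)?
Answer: 144581986/14431060664559 + 3763*√110434/101017424651913 ≈ 1.0031e-5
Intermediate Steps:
V(a, F) = √(F² + a²)
Q = -14272581918 + 53067*√110434 (Q = (-179 - 1*(-46))²/(1/(√((-885)² + (-459)²) - 806862)) = (-179 + 46)²/(1/(√(783225 + 210681) - 806862)) = (-133)²/(1/(√993906 - 806862)) = 17689/(1/(3*√110434 - 806862)) = 17689/(1/(-806862 + 3*√110434)) = 17689*(-806862 + 3*√110434) = -14272581918 + 53067*√110434 ≈ -1.4255e+10)
(65302 - 208296)/Q = (65302 - 208296)/(-14272581918 + 53067*√110434) = -142994/(-14272581918 + 53067*√110434)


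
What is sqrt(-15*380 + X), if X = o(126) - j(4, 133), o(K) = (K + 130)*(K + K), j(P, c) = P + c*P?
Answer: 2*sqrt(14569) ≈ 241.40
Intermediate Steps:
j(P, c) = P + P*c
o(K) = 2*K*(130 + K) (o(K) = (130 + K)*(2*K) = 2*K*(130 + K))
X = 63976 (X = 2*126*(130 + 126) - 4*(1 + 133) = 2*126*256 - 4*134 = 64512 - 1*536 = 64512 - 536 = 63976)
sqrt(-15*380 + X) = sqrt(-15*380 + 63976) = sqrt(-5700 + 63976) = sqrt(58276) = 2*sqrt(14569)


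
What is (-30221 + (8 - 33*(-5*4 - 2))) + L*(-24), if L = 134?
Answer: -32703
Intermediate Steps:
(-30221 + (8 - 33*(-5*4 - 2))) + L*(-24) = (-30221 + (8 - 33*(-5*4 - 2))) + 134*(-24) = (-30221 + (8 - 33*(-20 - 2))) - 3216 = (-30221 + (8 - 33*(-22))) - 3216 = (-30221 + (8 + 726)) - 3216 = (-30221 + 734) - 3216 = -29487 - 3216 = -32703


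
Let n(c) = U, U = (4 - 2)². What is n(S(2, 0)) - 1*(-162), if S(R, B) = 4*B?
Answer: 166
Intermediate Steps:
U = 4 (U = 2² = 4)
n(c) = 4
n(S(2, 0)) - 1*(-162) = 4 - 1*(-162) = 4 + 162 = 166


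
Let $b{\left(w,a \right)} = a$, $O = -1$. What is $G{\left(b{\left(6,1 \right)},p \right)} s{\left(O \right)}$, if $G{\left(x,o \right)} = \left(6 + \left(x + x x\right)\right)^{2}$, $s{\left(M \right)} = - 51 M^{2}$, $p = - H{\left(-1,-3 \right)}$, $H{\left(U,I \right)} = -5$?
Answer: $-3264$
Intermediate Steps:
$p = 5$ ($p = \left(-1\right) \left(-5\right) = 5$)
$G{\left(x,o \right)} = \left(6 + x + x^{2}\right)^{2}$ ($G{\left(x,o \right)} = \left(6 + \left(x + x^{2}\right)\right)^{2} = \left(6 + x + x^{2}\right)^{2}$)
$G{\left(b{\left(6,1 \right)},p \right)} s{\left(O \right)} = \left(6 + 1 + 1^{2}\right)^{2} \left(- 51 \left(-1\right)^{2}\right) = \left(6 + 1 + 1\right)^{2} \left(\left(-51\right) 1\right) = 8^{2} \left(-51\right) = 64 \left(-51\right) = -3264$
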